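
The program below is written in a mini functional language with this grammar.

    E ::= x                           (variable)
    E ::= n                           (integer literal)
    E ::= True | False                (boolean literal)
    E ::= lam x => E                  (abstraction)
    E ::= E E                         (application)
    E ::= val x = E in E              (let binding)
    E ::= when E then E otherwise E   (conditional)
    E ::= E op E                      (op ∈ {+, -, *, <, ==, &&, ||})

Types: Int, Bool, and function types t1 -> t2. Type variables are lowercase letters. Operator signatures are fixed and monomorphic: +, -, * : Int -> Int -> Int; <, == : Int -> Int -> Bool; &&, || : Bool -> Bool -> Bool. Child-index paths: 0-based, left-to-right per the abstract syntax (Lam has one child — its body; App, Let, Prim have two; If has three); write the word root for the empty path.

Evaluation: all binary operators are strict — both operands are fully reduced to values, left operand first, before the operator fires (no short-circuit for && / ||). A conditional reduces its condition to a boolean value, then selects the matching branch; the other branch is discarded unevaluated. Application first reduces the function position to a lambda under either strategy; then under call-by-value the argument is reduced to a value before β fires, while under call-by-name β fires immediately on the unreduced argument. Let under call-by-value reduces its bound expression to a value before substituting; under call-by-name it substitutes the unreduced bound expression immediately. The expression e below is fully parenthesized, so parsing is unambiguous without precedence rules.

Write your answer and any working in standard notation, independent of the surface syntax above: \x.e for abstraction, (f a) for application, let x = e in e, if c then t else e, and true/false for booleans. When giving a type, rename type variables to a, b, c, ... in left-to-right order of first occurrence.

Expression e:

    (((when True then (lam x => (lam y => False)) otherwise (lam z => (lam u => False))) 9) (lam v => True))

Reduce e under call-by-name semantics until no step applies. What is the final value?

Answer: false

Derivation:
step 0: (((if true then (\x.(\y.false)) else (\z.(\u.false))) 9) (\v.true))
step 1: [if@0.0] (((\x.(\y.false)) 9) (\v.true))
step 2: [beta@0] ((\y.false) (\v.true))
step 3: [beta@root] false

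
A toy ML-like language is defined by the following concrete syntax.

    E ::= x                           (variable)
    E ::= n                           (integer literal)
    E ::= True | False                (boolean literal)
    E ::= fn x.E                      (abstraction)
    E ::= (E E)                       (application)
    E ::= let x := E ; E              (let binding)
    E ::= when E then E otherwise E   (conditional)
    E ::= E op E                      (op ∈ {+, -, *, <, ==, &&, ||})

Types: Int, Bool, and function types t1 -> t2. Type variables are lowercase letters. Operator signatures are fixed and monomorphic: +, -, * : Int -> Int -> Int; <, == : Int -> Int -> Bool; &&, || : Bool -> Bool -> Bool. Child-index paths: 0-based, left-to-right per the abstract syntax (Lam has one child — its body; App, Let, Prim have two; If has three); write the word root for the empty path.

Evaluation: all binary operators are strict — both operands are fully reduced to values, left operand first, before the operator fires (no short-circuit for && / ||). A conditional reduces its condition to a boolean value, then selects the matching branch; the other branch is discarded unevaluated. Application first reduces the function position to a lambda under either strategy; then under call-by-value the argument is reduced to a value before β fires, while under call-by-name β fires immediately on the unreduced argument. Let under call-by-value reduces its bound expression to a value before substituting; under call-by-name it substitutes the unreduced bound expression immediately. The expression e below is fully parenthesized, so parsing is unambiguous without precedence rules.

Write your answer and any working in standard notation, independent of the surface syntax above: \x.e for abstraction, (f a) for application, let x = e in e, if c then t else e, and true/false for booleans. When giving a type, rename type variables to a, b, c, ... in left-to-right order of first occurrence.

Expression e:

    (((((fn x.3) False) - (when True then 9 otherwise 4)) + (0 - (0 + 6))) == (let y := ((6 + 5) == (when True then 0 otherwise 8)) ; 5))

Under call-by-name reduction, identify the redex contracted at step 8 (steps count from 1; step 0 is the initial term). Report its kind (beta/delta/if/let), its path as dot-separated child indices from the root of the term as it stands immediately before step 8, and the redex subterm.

Answer: delta at root : (-12 == 5)

Trace:
step 0: (((((\x.3) false) - (if true then 9 else 4)) + (0 - (0 + 6))) == (let y = ((6 + 5) == (if true then 0 else 8)) in 5))
step 1: [beta@0.0.0] (((3 - (if true then 9 else 4)) + (0 - (0 + 6))) == (let y = ((6 + 5) == (if true then 0 else 8)) in 5))
step 2: [if@0.0.1] (((3 - 9) + (0 - (0 + 6))) == (let y = ((6 + 5) == (if true then 0 else 8)) in 5))
step 3: [delta@0.0] ((-6 + (0 - (0 + 6))) == (let y = ((6 + 5) == (if true then 0 else 8)) in 5))
step 4: [delta@0.1.1] ((-6 + (0 - 6)) == (let y = ((6 + 5) == (if true then 0 else 8)) in 5))
step 5: [delta@0.1] ((-6 + -6) == (let y = ((6 + 5) == (if true then 0 else 8)) in 5))
step 6: [delta@0] (-12 == (let y = ((6 + 5) == (if true then 0 else 8)) in 5))
step 7: [let@1] (-12 == 5)
step 8: [delta@root] false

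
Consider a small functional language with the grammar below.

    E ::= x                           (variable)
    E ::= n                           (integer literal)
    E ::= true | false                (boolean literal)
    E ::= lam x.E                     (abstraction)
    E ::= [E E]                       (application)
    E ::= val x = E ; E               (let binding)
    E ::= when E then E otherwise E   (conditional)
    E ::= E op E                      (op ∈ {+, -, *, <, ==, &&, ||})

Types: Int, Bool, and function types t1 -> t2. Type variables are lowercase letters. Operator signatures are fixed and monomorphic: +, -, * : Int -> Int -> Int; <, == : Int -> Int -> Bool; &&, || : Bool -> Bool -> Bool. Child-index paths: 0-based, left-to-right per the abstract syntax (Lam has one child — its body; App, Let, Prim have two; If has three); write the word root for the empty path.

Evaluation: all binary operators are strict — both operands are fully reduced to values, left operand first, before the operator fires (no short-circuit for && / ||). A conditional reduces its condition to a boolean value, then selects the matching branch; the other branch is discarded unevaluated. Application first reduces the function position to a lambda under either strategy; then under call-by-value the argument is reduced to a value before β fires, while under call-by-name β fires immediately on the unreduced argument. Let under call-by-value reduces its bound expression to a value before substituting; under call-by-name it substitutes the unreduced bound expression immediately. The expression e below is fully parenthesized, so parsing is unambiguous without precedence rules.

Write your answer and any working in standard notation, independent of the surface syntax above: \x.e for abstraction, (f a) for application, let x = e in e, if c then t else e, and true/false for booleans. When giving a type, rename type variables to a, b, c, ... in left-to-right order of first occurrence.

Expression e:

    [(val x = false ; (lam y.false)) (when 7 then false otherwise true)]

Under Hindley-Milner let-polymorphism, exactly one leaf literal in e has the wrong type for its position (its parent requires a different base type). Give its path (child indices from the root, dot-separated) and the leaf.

Trace:
let x : Bool
\y._ : a -> Bool
  unify Int ~ Bool
  FAIL: mismatch Int ~ Bool

Answer: 1.0 : 7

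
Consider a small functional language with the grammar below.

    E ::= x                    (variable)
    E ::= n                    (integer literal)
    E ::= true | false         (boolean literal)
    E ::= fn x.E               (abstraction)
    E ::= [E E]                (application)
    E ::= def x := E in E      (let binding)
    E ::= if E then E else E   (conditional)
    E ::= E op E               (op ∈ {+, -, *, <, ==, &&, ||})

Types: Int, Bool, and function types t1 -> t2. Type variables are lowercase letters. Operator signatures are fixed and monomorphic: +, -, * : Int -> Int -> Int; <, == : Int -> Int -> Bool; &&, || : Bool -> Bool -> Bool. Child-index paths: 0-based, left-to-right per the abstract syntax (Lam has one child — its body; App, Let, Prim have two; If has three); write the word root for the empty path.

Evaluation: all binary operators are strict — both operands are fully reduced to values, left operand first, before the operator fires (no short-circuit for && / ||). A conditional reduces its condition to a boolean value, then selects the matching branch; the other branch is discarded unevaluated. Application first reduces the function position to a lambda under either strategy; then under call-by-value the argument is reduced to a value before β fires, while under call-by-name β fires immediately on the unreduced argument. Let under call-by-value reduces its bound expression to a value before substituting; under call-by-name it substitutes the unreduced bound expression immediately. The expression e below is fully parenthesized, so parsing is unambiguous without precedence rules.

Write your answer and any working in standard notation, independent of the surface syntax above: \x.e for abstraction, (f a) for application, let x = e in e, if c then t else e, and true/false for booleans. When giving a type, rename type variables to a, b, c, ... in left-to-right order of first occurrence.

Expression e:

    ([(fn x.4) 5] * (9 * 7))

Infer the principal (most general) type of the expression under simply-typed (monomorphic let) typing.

Answer: Int

Working:
\x._ : a -> Int
  unify a -> Int ~ Int -> b
  unify a ~ Int
  unify Int ~ b
_ _ : Int
  unify Int ~ Int
  unify Int ~ Int
  unify Int ~ Int
  unify Int ~ Int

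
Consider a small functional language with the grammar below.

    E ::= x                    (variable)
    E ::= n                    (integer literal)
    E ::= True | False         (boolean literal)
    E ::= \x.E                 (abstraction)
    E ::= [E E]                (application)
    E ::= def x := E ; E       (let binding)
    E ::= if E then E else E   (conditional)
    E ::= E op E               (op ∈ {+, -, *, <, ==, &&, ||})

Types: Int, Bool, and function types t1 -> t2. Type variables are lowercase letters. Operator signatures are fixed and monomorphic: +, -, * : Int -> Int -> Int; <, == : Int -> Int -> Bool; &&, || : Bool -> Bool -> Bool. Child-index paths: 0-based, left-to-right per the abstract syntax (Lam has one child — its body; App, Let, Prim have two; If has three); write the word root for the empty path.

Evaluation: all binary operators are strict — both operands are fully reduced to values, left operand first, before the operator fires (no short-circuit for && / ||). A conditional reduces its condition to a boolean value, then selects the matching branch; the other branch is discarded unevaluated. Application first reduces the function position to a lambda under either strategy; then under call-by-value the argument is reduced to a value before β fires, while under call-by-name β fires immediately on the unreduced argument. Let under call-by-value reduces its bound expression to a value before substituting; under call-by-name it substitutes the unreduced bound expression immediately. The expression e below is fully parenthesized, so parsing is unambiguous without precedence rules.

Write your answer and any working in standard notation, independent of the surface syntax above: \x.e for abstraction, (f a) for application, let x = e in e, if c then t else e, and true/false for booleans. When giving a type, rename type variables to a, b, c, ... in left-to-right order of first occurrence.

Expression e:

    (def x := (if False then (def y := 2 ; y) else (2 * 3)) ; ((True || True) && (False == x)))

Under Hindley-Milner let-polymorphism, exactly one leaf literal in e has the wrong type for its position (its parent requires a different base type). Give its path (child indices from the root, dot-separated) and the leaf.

Answer: 1.1.0 : false

Trace:
  unify Bool ~ Bool
let y : Int
y : Int
  unify Int ~ Int
  unify Int ~ Int
  unify Int ~ Int
let x : Int
  unify Bool ~ Bool
  unify Bool ~ Bool
  unify Bool ~ Bool
  unify Bool ~ Int
  FAIL: mismatch Bool ~ Int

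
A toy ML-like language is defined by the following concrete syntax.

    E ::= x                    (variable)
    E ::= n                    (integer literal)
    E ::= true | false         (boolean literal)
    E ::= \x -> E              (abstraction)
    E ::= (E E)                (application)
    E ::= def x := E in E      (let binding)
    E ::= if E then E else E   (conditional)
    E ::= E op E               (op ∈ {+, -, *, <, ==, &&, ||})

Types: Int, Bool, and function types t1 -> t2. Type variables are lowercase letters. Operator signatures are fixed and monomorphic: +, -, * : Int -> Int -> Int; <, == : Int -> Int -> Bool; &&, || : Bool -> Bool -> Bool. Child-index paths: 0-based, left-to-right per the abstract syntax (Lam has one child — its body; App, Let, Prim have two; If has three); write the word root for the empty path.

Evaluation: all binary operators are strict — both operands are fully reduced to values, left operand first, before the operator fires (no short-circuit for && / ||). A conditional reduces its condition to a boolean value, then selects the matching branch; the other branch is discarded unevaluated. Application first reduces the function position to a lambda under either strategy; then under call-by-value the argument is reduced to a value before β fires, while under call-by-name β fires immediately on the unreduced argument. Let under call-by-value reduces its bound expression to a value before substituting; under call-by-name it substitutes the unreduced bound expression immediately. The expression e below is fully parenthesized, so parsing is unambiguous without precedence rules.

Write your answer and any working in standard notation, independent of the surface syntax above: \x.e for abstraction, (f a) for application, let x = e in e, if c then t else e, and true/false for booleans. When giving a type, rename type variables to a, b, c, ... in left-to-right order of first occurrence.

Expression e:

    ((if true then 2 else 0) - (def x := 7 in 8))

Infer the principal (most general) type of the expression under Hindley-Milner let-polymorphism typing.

Trace:
  unify Bool ~ Bool
  unify Int ~ Int
  unify Int ~ Int
let x : Int
  unify Int ~ Int

Answer: Int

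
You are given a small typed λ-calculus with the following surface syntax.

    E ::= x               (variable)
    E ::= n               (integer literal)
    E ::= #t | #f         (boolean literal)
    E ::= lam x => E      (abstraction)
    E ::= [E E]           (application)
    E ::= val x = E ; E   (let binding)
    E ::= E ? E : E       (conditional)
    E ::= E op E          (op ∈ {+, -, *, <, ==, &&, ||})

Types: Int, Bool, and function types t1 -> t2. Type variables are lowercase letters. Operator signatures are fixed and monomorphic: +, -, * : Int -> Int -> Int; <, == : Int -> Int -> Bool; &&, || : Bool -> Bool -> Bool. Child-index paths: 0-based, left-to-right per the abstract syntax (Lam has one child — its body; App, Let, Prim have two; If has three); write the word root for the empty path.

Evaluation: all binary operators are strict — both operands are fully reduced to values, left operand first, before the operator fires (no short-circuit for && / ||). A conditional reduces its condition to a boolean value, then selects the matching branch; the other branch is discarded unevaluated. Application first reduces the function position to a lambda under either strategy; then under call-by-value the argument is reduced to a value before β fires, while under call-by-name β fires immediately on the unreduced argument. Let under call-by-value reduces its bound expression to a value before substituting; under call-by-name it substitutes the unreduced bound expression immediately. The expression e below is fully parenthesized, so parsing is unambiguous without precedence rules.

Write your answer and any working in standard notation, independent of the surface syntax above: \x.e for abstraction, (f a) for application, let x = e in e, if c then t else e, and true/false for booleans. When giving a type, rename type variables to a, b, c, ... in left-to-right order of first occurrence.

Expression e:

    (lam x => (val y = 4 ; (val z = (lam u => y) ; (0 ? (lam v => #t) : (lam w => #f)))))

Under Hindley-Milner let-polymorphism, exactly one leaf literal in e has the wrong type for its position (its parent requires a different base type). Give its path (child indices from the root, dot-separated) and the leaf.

Answer: 0.1.1.0 : 0

Working:
let y : Int
y : Int
\u._ : b -> Int
let z : forall. b -> Int
  unify Int ~ Bool
  FAIL: mismatch Int ~ Bool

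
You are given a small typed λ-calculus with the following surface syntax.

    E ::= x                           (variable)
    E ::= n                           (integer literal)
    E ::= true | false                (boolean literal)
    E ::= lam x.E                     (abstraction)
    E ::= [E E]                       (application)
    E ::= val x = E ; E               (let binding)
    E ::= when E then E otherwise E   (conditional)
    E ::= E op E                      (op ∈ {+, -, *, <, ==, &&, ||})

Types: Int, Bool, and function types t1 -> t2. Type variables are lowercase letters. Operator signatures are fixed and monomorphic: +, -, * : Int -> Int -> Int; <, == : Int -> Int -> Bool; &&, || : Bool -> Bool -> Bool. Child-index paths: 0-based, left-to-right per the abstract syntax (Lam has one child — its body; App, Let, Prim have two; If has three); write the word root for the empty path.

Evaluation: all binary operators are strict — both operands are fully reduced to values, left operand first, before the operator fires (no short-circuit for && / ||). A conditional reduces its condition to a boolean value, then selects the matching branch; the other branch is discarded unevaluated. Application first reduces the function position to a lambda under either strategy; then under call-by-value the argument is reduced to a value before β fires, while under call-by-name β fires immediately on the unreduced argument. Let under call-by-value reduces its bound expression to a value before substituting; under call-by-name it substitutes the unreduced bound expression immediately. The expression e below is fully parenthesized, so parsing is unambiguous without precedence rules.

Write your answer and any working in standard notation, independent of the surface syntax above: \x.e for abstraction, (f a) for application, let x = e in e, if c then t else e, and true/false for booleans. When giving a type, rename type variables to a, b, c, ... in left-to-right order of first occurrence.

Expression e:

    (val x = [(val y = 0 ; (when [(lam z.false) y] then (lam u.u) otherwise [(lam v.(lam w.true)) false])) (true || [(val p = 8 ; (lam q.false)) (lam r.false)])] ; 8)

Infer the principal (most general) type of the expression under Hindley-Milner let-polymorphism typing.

Answer: Int

Trace:
let y : Int
\z._ : a -> Bool
y : Int
  unify a -> Bool ~ Int -> b
  unify a ~ Int
  unify Bool ~ b
_ _ : Bool
  unify Bool ~ Bool
u : c
\u._ : c -> c
\w._ : e -> Bool
\v._ : d -> e -> Bool
  unify d -> e -> Bool ~ Bool -> f
  unify d ~ Bool
  unify e -> Bool ~ f
_ _ : e -> Bool
  unify c -> c ~ e -> Bool
  unify c ~ e
  unify e ~ Bool
  unify Bool ~ Bool
let p : Int
\q._ : g -> Bool
\r._ : h -> Bool
  unify g -> Bool ~ (h -> Bool) -> i
  unify g ~ h -> Bool
  unify Bool ~ i
_ _ : Bool
  unify Bool ~ Bool
  unify Bool -> Bool ~ Bool -> j
  unify Bool ~ Bool
  unify Bool ~ j
_ _ : Bool
let x : Bool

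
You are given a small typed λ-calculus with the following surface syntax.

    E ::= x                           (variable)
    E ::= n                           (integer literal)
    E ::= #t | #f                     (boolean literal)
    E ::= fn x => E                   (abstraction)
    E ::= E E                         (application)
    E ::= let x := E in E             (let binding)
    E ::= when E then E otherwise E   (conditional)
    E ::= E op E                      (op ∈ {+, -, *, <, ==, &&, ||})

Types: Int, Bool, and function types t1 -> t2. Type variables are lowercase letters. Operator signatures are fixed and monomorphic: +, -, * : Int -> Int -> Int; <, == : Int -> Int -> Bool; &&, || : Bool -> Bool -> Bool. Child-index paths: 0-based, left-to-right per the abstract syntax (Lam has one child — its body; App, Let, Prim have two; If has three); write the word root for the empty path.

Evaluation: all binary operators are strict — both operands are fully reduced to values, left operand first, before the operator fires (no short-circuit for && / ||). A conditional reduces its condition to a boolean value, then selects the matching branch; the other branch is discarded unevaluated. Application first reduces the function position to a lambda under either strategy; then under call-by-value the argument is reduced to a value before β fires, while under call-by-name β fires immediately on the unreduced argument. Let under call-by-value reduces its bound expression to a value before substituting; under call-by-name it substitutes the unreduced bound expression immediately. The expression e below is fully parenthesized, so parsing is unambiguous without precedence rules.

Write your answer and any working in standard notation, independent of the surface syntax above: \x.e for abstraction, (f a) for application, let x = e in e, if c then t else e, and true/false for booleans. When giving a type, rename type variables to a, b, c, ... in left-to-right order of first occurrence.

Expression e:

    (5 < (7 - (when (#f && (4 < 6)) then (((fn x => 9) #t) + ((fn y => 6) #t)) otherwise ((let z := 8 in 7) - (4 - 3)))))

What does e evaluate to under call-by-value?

Answer: false

Derivation:
step 0: (5 < (7 - (if (false && (4 < 6)) then (((\x.9) true) + ((\y.6) true)) else ((let z = 8 in 7) - (4 - 3)))))
step 1: [delta@1.1.0.1] (5 < (7 - (if (false && true) then (((\x.9) true) + ((\y.6) true)) else ((let z = 8 in 7) - (4 - 3)))))
step 2: [delta@1.1.0] (5 < (7 - (if false then (((\x.9) true) + ((\y.6) true)) else ((let z = 8 in 7) - (4 - 3)))))
step 3: [if@1.1] (5 < (7 - ((let z = 8 in 7) - (4 - 3))))
step 4: [let@1.1.0] (5 < (7 - (7 - (4 - 3))))
step 5: [delta@1.1.1] (5 < (7 - (7 - 1)))
step 6: [delta@1.1] (5 < (7 - 6))
step 7: [delta@1] (5 < 1)
step 8: [delta@root] false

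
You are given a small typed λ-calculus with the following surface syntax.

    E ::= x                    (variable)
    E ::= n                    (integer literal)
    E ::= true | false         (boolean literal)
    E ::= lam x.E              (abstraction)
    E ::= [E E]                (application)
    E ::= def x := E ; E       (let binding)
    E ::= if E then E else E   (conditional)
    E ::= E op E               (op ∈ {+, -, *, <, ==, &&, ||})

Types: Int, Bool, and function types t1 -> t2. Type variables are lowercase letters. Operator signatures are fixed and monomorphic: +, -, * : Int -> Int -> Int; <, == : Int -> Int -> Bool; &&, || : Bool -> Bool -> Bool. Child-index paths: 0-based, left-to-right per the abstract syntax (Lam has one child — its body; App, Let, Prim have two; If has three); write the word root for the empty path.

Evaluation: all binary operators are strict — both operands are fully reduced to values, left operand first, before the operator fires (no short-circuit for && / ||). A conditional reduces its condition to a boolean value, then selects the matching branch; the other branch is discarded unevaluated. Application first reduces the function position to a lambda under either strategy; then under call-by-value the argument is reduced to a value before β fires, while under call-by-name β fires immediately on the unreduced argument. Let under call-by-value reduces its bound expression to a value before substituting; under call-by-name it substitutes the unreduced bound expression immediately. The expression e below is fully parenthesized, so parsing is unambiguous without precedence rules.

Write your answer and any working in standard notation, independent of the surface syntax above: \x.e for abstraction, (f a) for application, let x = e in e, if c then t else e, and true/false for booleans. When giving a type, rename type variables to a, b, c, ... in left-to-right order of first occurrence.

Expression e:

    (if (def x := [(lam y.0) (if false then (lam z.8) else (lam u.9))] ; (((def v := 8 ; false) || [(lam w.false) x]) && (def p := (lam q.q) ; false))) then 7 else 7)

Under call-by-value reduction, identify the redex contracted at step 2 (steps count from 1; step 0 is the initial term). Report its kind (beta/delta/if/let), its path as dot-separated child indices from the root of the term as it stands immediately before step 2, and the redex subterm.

Trace:
step 0: (if (let x = ((\y.0) (if false then (\z.8) else (\u.9))) in (((let v = 8 in false) || ((\w.false) x)) && (let p = (\q.q) in false))) then 7 else 7)
step 1: [if@0.0.1] (if (let x = ((\y.0) (\u.9)) in (((let v = 8 in false) || ((\w.false) x)) && (let p = (\q.q) in false))) then 7 else 7)
step 2: [beta@0.0] (if (let x = 0 in (((let v = 8 in false) || ((\w.false) x)) && (let p = (\q.q) in false))) then 7 else 7)

Answer: beta at 0.0 : ((\y.0) (\u.9))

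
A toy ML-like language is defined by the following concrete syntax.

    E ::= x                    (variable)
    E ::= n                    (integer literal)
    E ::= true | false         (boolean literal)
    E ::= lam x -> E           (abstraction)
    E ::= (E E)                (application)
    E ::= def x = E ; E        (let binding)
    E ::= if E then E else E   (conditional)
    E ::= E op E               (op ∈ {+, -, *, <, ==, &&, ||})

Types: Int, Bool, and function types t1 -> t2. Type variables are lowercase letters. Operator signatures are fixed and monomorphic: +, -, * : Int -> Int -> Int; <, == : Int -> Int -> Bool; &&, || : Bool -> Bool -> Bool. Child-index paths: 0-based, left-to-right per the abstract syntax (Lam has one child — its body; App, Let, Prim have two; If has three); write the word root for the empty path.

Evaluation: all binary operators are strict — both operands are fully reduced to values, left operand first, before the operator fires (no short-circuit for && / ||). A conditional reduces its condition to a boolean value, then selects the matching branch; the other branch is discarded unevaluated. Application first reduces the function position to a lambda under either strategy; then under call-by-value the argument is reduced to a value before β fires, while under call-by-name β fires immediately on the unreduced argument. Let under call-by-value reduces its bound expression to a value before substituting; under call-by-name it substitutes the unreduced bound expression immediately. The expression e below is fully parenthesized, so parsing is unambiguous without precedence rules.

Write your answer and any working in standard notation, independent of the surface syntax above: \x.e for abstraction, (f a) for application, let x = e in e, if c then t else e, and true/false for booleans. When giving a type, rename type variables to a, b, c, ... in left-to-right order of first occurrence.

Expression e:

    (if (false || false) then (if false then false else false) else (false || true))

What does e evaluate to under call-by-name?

Answer: true

Working:
step 0: (if (false || false) then (if false then false else false) else (false || true))
step 1: [delta@0] (if false then (if false then false else false) else (false || true))
step 2: [if@root] (false || true)
step 3: [delta@root] true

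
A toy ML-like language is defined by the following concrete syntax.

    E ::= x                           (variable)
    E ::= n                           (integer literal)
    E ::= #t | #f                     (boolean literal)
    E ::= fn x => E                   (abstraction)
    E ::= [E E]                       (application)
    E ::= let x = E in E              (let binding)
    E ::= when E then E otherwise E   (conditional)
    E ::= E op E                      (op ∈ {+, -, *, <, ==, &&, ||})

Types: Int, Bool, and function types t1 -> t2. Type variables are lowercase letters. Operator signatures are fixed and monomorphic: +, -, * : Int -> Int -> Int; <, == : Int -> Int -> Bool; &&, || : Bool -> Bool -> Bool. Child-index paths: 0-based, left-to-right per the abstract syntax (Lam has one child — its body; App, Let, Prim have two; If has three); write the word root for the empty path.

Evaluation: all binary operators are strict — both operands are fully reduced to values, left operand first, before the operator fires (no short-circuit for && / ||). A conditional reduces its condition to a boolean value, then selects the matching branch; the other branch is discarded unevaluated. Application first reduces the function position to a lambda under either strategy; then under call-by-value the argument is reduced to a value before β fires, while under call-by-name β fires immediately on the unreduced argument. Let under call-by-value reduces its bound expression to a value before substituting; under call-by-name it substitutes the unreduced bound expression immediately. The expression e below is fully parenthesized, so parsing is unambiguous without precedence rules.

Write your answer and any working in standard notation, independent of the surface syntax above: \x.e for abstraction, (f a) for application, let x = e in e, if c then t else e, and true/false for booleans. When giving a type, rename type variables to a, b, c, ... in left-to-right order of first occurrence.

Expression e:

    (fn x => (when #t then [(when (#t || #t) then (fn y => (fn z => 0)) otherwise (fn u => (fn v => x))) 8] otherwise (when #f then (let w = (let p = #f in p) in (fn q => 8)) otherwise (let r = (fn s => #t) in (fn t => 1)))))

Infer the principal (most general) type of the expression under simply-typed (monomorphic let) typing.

Answer: Int -> a -> Int

Working:
  unify Bool ~ Bool
  unify Bool ~ Bool
  unify Bool ~ Bool
  unify Bool ~ Bool
\z._ : c -> Int
\y._ : b -> c -> Int
x : a
\v._ : e -> a
\u._ : d -> e -> a
  unify b -> c -> Int ~ d -> e -> a
  unify b ~ d
  unify c -> Int ~ e -> a
  unify c ~ e
  unify Int ~ a
  unify d -> e -> Int ~ Int -> f
  unify d ~ Int
  unify e -> Int ~ f
_ _ : e -> Int
  unify Bool ~ Bool
let p : Bool
p : Bool
let w : Bool
\q._ : g -> Int
\s._ : h -> Bool
let r : h -> Bool
\t._ : i -> Int
  unify g -> Int ~ i -> Int
  unify g ~ i
  unify Int ~ Int
  unify e -> Int ~ i -> Int
  unify e ~ i
  unify Int ~ Int
\x._ : Int -> i -> Int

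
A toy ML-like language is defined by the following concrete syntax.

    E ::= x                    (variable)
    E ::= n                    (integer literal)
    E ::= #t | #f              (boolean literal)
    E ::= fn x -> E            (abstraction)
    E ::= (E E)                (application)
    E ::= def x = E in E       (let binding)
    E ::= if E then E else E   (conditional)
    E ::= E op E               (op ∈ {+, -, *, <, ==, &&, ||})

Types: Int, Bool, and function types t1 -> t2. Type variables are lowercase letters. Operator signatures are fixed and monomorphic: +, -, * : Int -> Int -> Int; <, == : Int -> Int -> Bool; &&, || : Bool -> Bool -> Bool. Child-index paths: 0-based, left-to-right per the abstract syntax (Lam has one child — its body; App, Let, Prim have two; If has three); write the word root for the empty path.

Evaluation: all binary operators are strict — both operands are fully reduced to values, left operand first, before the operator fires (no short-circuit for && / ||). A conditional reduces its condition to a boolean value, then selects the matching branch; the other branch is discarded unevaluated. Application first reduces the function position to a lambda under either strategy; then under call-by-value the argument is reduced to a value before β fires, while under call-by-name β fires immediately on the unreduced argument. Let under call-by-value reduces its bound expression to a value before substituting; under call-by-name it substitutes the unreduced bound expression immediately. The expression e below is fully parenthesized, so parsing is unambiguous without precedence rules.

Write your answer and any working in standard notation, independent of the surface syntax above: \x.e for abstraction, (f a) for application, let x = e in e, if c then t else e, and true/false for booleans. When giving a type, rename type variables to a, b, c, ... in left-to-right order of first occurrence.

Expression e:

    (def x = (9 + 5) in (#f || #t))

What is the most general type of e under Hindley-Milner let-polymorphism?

Answer: Bool

Trace:
  unify Int ~ Int
  unify Int ~ Int
let x : Int
  unify Bool ~ Bool
  unify Bool ~ Bool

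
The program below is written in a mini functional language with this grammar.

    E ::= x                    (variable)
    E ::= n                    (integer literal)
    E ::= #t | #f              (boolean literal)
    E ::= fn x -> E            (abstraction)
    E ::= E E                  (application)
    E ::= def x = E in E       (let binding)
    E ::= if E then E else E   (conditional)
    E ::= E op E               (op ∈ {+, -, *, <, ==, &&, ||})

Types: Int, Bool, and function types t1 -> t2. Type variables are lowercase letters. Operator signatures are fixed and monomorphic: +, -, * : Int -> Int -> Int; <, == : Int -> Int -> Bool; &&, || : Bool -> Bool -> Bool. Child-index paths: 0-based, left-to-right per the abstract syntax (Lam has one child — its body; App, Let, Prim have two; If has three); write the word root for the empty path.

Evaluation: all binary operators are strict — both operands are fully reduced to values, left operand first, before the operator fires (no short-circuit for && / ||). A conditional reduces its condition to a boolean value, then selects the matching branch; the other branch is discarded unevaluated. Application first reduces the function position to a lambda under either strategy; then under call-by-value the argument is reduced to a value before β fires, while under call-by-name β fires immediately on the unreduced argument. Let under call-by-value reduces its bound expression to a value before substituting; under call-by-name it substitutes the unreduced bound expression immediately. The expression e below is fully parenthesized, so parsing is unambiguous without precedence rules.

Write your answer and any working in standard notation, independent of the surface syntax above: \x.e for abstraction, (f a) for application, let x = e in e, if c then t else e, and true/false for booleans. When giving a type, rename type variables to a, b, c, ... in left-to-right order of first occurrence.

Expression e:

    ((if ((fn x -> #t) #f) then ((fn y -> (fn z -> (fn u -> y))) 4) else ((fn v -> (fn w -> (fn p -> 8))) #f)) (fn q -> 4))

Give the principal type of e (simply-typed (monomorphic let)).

Derivation:
\x._ : a -> Bool
  unify a -> Bool ~ Bool -> b
  unify a ~ Bool
  unify Bool ~ b
_ _ : Bool
  unify Bool ~ Bool
y : c
\u._ : e -> c
\z._ : d -> e -> c
\y._ : c -> d -> e -> c
  unify c -> d -> e -> c ~ Int -> f
  unify c ~ Int
  unify d -> e -> Int ~ f
_ _ : d -> e -> Int
\p._ : i -> Int
\w._ : h -> i -> Int
\v._ : g -> h -> i -> Int
  unify g -> h -> i -> Int ~ Bool -> j
  unify g ~ Bool
  unify h -> i -> Int ~ j
_ _ : h -> i -> Int
  unify d -> e -> Int ~ h -> i -> Int
  unify d ~ h
  unify e -> Int ~ i -> Int
  unify e ~ i
  unify Int ~ Int
\q._ : k -> Int
  unify h -> i -> Int ~ (k -> Int) -> l
  unify h ~ k -> Int
  unify i -> Int ~ l
_ _ : i -> Int

Answer: a -> Int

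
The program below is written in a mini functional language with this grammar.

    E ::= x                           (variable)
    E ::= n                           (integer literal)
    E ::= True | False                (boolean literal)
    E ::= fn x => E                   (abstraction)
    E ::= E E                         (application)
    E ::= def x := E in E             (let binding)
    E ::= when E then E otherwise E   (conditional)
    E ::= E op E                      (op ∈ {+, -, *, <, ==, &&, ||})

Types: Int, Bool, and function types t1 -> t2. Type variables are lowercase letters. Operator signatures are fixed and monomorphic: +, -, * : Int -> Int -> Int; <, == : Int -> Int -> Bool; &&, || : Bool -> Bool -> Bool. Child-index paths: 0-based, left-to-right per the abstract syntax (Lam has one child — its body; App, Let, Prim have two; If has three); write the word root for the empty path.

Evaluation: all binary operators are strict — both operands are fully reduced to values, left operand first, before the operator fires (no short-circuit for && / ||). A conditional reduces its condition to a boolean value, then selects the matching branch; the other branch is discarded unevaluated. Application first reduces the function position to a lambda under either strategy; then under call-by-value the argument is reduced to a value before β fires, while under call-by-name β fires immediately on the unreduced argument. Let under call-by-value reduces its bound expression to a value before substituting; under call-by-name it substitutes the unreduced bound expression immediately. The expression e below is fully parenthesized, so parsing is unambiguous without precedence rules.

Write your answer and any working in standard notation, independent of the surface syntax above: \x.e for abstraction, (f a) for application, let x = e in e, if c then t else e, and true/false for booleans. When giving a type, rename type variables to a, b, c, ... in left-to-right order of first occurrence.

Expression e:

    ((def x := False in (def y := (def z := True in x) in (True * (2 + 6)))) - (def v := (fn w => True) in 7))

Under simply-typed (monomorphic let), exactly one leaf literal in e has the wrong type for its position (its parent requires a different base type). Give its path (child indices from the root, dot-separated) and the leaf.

Answer: 0.1.1.0 : true

Trace:
let x : Bool
let z : Bool
x : Bool
let y : Bool
  unify Bool ~ Int
  FAIL: mismatch Bool ~ Int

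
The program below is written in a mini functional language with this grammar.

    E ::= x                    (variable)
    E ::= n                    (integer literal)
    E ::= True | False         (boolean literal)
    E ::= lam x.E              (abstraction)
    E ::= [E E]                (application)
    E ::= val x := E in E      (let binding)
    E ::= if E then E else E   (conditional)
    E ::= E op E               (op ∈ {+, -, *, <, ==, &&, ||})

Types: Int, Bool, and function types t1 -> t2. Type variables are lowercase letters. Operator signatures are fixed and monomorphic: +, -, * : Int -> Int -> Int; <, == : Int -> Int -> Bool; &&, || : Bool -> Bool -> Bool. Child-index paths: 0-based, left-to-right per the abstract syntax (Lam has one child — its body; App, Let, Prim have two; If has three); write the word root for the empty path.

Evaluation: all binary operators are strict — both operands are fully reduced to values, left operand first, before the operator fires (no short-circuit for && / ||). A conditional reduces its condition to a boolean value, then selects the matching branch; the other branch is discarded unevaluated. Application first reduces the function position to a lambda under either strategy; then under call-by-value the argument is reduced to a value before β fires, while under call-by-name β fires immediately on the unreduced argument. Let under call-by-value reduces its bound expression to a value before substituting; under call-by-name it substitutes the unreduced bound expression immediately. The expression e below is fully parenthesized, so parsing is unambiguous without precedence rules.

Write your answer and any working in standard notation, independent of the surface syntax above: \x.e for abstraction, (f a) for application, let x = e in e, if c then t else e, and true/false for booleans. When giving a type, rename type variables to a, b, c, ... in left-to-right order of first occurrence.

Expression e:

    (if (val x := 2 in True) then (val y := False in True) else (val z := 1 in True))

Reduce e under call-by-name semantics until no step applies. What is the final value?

Answer: true

Working:
step 0: (if (let x = 2 in true) then (let y = false in true) else (let z = 1 in true))
step 1: [let@0] (if true then (let y = false in true) else (let z = 1 in true))
step 2: [if@root] (let y = false in true)
step 3: [let@root] true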